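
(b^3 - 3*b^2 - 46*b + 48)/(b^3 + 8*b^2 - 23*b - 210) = (b^2 - 9*b + 8)/(b^2 + 2*b - 35)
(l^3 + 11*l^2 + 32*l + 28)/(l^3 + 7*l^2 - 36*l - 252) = (l^2 + 4*l + 4)/(l^2 - 36)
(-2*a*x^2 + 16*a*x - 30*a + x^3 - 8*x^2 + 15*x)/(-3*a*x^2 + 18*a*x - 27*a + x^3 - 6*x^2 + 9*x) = (-2*a*x + 10*a + x^2 - 5*x)/(-3*a*x + 9*a + x^2 - 3*x)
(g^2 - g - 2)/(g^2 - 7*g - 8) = (g - 2)/(g - 8)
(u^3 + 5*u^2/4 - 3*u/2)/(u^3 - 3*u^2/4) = (u + 2)/u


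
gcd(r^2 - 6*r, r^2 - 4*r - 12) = r - 6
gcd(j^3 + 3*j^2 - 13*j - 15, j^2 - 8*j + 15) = j - 3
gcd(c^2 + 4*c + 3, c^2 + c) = c + 1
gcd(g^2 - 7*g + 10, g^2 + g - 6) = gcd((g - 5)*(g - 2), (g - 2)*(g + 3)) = g - 2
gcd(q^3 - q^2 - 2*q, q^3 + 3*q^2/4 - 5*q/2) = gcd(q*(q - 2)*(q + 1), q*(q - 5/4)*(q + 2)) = q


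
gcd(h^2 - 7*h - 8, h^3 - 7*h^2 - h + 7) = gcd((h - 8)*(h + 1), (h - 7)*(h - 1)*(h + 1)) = h + 1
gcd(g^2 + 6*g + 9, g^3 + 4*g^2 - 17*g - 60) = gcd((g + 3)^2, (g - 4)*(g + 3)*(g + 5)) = g + 3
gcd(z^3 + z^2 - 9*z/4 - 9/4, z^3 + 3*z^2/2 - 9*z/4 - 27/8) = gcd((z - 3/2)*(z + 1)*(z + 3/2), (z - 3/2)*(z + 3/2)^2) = z^2 - 9/4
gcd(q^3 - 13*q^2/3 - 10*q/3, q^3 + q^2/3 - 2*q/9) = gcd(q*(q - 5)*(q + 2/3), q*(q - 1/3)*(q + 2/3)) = q^2 + 2*q/3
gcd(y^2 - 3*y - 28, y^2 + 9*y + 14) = 1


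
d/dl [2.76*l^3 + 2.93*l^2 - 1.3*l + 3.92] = 8.28*l^2 + 5.86*l - 1.3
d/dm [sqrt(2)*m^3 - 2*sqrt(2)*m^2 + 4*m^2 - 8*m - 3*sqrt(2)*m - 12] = 3*sqrt(2)*m^2 - 4*sqrt(2)*m + 8*m - 8 - 3*sqrt(2)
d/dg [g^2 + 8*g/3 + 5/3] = 2*g + 8/3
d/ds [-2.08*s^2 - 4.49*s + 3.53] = -4.16*s - 4.49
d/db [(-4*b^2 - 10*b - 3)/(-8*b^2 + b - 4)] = (-84*b^2 - 16*b + 43)/(64*b^4 - 16*b^3 + 65*b^2 - 8*b + 16)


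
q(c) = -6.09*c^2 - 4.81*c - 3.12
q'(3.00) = -41.35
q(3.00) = -72.36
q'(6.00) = -77.89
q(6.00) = -251.22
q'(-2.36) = 23.93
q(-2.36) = -25.69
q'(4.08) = -54.50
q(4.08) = -124.12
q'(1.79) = -26.61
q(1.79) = -31.24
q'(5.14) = -67.42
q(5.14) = -188.74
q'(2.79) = -38.79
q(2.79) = -63.95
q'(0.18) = -7.00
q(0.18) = -4.18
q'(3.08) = -42.32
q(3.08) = -75.71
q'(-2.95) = 31.12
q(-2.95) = -41.93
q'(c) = -12.18*c - 4.81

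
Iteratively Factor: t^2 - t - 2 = (t + 1)*(t - 2)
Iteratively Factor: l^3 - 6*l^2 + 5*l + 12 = (l - 3)*(l^2 - 3*l - 4) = (l - 3)*(l + 1)*(l - 4)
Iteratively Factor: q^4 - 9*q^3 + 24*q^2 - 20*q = (q - 2)*(q^3 - 7*q^2 + 10*q) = (q - 5)*(q - 2)*(q^2 - 2*q) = (q - 5)*(q - 2)^2*(q)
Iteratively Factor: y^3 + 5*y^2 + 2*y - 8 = (y + 4)*(y^2 + y - 2) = (y + 2)*(y + 4)*(y - 1)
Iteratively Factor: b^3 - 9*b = (b + 3)*(b^2 - 3*b) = b*(b + 3)*(b - 3)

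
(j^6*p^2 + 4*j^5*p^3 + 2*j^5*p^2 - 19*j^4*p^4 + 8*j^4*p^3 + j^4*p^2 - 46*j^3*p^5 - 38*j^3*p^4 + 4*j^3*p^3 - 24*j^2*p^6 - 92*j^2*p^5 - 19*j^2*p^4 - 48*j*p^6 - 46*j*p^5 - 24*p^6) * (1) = j^6*p^2 + 4*j^5*p^3 + 2*j^5*p^2 - 19*j^4*p^4 + 8*j^4*p^3 + j^4*p^2 - 46*j^3*p^5 - 38*j^3*p^4 + 4*j^3*p^3 - 24*j^2*p^6 - 92*j^2*p^5 - 19*j^2*p^4 - 48*j*p^6 - 46*j*p^5 - 24*p^6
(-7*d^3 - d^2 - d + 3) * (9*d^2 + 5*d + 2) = -63*d^5 - 44*d^4 - 28*d^3 + 20*d^2 + 13*d + 6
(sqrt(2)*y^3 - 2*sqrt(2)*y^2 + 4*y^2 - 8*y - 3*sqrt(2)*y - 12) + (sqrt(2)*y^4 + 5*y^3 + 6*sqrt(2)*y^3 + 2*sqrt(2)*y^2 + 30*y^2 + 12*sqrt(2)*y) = sqrt(2)*y^4 + 5*y^3 + 7*sqrt(2)*y^3 + 34*y^2 - 8*y + 9*sqrt(2)*y - 12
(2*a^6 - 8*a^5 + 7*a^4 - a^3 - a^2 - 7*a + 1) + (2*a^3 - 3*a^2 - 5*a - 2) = 2*a^6 - 8*a^5 + 7*a^4 + a^3 - 4*a^2 - 12*a - 1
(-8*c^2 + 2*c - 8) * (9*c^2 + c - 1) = -72*c^4 + 10*c^3 - 62*c^2 - 10*c + 8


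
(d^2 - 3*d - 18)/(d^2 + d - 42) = (d + 3)/(d + 7)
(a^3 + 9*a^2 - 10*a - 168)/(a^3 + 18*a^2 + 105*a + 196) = (a^2 + 2*a - 24)/(a^2 + 11*a + 28)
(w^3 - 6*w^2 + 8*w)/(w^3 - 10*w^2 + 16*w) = (w - 4)/(w - 8)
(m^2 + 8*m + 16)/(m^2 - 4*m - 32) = (m + 4)/(m - 8)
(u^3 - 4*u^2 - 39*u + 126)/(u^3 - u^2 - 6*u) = (u^2 - u - 42)/(u*(u + 2))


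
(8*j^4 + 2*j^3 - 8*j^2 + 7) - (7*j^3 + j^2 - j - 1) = 8*j^4 - 5*j^3 - 9*j^2 + j + 8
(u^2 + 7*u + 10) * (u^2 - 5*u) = u^4 + 2*u^3 - 25*u^2 - 50*u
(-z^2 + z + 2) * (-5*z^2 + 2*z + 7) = 5*z^4 - 7*z^3 - 15*z^2 + 11*z + 14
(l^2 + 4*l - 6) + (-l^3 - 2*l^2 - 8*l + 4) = -l^3 - l^2 - 4*l - 2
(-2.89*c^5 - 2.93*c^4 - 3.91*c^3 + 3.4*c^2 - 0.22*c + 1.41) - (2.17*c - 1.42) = -2.89*c^5 - 2.93*c^4 - 3.91*c^3 + 3.4*c^2 - 2.39*c + 2.83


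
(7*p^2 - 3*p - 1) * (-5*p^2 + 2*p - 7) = -35*p^4 + 29*p^3 - 50*p^2 + 19*p + 7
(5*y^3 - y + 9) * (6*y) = 30*y^4 - 6*y^2 + 54*y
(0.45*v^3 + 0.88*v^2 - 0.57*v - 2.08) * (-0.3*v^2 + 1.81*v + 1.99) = -0.135*v^5 + 0.5505*v^4 + 2.6593*v^3 + 1.3435*v^2 - 4.8991*v - 4.1392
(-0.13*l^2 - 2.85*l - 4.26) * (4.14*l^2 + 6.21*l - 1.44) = -0.5382*l^4 - 12.6063*l^3 - 35.1477*l^2 - 22.3506*l + 6.1344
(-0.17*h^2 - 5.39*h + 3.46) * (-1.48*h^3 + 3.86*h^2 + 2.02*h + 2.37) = 0.2516*h^5 + 7.321*h^4 - 26.2696*h^3 + 2.0649*h^2 - 5.7851*h + 8.2002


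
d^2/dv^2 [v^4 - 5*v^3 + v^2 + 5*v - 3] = 12*v^2 - 30*v + 2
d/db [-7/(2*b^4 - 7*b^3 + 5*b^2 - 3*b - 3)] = 7*(8*b^3 - 21*b^2 + 10*b - 3)/(-2*b^4 + 7*b^3 - 5*b^2 + 3*b + 3)^2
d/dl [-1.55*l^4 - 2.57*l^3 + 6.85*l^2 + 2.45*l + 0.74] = -6.2*l^3 - 7.71*l^2 + 13.7*l + 2.45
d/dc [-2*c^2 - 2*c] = -4*c - 2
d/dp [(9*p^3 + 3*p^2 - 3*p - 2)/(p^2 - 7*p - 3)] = (9*p^4 - 126*p^3 - 99*p^2 - 14*p - 5)/(p^4 - 14*p^3 + 43*p^2 + 42*p + 9)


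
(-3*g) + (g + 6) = 6 - 2*g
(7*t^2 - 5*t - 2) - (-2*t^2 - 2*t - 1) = 9*t^2 - 3*t - 1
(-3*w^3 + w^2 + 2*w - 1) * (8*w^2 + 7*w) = -24*w^5 - 13*w^4 + 23*w^3 + 6*w^2 - 7*w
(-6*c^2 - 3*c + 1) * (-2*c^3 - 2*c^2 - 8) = 12*c^5 + 18*c^4 + 4*c^3 + 46*c^2 + 24*c - 8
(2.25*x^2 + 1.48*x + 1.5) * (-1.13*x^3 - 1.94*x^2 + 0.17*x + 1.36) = -2.5425*x^5 - 6.0374*x^4 - 4.1837*x^3 + 0.4016*x^2 + 2.2678*x + 2.04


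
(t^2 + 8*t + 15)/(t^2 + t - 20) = (t + 3)/(t - 4)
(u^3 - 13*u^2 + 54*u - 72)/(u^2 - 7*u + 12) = u - 6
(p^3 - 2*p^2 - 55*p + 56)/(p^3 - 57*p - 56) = (p - 1)/(p + 1)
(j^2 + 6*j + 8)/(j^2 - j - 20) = (j + 2)/(j - 5)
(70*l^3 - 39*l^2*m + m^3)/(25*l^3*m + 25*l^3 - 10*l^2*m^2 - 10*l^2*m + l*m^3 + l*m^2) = (14*l^2 - 5*l*m - m^2)/(l*(5*l*m + 5*l - m^2 - m))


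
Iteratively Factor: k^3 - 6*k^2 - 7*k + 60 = (k + 3)*(k^2 - 9*k + 20) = (k - 5)*(k + 3)*(k - 4)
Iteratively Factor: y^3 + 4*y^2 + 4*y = (y + 2)*(y^2 + 2*y) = (y + 2)^2*(y)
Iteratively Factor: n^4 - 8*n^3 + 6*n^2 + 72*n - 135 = (n - 3)*(n^3 - 5*n^2 - 9*n + 45) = (n - 3)^2*(n^2 - 2*n - 15) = (n - 3)^2*(n + 3)*(n - 5)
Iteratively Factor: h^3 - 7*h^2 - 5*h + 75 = (h - 5)*(h^2 - 2*h - 15) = (h - 5)^2*(h + 3)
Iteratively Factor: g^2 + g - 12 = (g - 3)*(g + 4)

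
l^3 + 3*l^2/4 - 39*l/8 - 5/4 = (l - 2)*(l + 1/4)*(l + 5/2)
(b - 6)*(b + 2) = b^2 - 4*b - 12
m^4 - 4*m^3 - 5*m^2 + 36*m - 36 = (m - 3)*(m - 2)^2*(m + 3)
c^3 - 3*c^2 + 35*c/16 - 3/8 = (c - 2)*(c - 3/4)*(c - 1/4)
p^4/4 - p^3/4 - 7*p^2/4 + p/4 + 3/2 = (p/4 + 1/2)*(p - 3)*(p - 1)*(p + 1)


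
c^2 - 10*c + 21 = (c - 7)*(c - 3)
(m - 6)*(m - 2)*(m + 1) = m^3 - 7*m^2 + 4*m + 12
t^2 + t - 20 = (t - 4)*(t + 5)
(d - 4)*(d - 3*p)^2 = d^3 - 6*d^2*p - 4*d^2 + 9*d*p^2 + 24*d*p - 36*p^2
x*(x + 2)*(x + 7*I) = x^3 + 2*x^2 + 7*I*x^2 + 14*I*x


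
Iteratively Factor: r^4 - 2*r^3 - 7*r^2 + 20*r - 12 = (r - 2)*(r^3 - 7*r + 6) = (r - 2)*(r + 3)*(r^2 - 3*r + 2) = (r - 2)*(r - 1)*(r + 3)*(r - 2)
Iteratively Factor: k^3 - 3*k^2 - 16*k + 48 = (k + 4)*(k^2 - 7*k + 12) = (k - 4)*(k + 4)*(k - 3)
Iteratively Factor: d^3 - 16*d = (d - 4)*(d^2 + 4*d) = d*(d - 4)*(d + 4)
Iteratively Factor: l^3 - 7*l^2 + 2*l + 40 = (l - 4)*(l^2 - 3*l - 10) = (l - 4)*(l + 2)*(l - 5)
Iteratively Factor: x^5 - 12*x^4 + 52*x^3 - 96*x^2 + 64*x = (x - 2)*(x^4 - 10*x^3 + 32*x^2 - 32*x) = (x - 4)*(x - 2)*(x^3 - 6*x^2 + 8*x) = x*(x - 4)*(x - 2)*(x^2 - 6*x + 8) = x*(x - 4)*(x - 2)^2*(x - 4)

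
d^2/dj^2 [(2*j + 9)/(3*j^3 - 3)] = 2*j*(j^3*(6*j + 27) + (-4*j - 9)*(j^3 - 1))/(j^3 - 1)^3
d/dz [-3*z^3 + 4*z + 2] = 4 - 9*z^2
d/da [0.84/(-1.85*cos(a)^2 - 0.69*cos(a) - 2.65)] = -(3.108*cos(a) + 0.5796)*sin(a)/(1.85*cos(a)^2 + 0.69*cos(a) + 2.65)^2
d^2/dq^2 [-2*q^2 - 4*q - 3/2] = -4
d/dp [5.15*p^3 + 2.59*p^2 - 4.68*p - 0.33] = 15.45*p^2 + 5.18*p - 4.68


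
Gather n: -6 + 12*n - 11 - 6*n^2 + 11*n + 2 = -6*n^2 + 23*n - 15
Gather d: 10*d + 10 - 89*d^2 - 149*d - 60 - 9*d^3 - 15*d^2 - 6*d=-9*d^3 - 104*d^2 - 145*d - 50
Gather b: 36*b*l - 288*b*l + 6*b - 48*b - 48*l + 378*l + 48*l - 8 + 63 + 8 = b*(-252*l - 42) + 378*l + 63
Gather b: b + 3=b + 3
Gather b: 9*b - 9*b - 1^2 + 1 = 0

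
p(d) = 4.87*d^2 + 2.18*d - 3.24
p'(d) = 9.74*d + 2.18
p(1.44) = 10.00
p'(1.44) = 16.21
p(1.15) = 5.71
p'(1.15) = 13.38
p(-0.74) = -2.19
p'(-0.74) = -5.03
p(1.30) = 7.82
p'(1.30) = 14.84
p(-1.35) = 2.69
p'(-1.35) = -10.97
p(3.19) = 53.27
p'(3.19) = 33.25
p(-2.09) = 13.48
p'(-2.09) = -18.18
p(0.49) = -1.00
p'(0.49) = 6.95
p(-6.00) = 159.00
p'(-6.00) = -56.26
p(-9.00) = 371.61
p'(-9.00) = -85.48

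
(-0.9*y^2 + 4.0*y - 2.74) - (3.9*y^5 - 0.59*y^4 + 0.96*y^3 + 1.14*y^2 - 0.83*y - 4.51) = -3.9*y^5 + 0.59*y^4 - 0.96*y^3 - 2.04*y^2 + 4.83*y + 1.77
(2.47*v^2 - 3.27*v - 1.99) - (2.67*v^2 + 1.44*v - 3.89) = -0.2*v^2 - 4.71*v + 1.9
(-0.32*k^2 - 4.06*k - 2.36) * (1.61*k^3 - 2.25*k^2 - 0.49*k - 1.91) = -0.5152*k^5 - 5.8166*k^4 + 5.4922*k^3 + 7.9106*k^2 + 8.911*k + 4.5076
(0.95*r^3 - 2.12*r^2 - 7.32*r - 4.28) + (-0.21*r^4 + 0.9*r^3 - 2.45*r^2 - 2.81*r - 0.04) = -0.21*r^4 + 1.85*r^3 - 4.57*r^2 - 10.13*r - 4.32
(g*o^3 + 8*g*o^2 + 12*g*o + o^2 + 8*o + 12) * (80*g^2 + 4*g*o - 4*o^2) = 80*g^3*o^3 + 640*g^3*o^2 + 960*g^3*o + 4*g^2*o^4 + 32*g^2*o^3 + 128*g^2*o^2 + 640*g^2*o + 960*g^2 - 4*g*o^5 - 32*g*o^4 - 44*g*o^3 + 32*g*o^2 + 48*g*o - 4*o^4 - 32*o^3 - 48*o^2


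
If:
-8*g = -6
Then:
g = 3/4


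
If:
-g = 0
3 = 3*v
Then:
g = 0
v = 1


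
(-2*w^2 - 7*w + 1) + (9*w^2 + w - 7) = 7*w^2 - 6*w - 6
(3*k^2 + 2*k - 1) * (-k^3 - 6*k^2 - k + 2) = -3*k^5 - 20*k^4 - 14*k^3 + 10*k^2 + 5*k - 2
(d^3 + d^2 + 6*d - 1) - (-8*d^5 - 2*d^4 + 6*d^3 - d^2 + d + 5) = 8*d^5 + 2*d^4 - 5*d^3 + 2*d^2 + 5*d - 6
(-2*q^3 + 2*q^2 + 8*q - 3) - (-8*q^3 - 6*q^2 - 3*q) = 6*q^3 + 8*q^2 + 11*q - 3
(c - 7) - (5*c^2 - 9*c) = -5*c^2 + 10*c - 7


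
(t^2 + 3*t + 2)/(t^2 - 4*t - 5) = (t + 2)/(t - 5)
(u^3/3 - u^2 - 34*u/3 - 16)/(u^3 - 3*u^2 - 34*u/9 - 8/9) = 3*(-u^3 + 3*u^2 + 34*u + 48)/(-9*u^3 + 27*u^2 + 34*u + 8)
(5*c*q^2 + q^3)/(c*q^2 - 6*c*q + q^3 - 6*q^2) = q*(5*c + q)/(c*q - 6*c + q^2 - 6*q)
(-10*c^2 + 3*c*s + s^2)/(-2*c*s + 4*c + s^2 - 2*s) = (5*c + s)/(s - 2)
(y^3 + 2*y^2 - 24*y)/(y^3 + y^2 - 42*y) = (y^2 + 2*y - 24)/(y^2 + y - 42)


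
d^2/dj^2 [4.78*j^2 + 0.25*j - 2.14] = 9.56000000000000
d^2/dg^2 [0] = 0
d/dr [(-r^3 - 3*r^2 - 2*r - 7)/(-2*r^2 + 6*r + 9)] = (2*r^4 - 12*r^3 - 49*r^2 - 82*r + 24)/(4*r^4 - 24*r^3 + 108*r + 81)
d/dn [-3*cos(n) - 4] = 3*sin(n)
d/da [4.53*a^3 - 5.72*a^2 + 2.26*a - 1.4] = 13.59*a^2 - 11.44*a + 2.26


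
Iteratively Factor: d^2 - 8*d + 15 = (d - 3)*(d - 5)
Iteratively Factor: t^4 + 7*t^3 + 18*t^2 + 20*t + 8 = (t + 1)*(t^3 + 6*t^2 + 12*t + 8) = (t + 1)*(t + 2)*(t^2 + 4*t + 4) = (t + 1)*(t + 2)^2*(t + 2)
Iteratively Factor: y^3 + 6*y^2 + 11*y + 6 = (y + 3)*(y^2 + 3*y + 2) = (y + 1)*(y + 3)*(y + 2)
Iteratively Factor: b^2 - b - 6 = (b - 3)*(b + 2)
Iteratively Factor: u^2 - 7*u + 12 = (u - 4)*(u - 3)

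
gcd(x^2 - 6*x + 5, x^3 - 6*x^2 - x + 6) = x - 1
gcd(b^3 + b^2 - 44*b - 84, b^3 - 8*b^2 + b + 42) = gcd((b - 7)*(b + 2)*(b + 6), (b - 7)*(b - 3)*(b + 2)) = b^2 - 5*b - 14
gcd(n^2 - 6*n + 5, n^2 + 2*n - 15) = 1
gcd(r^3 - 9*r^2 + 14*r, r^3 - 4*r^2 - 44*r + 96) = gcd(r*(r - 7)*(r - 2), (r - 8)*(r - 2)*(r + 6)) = r - 2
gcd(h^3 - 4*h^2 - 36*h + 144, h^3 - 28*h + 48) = h^2 + 2*h - 24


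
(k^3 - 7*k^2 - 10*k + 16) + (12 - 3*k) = k^3 - 7*k^2 - 13*k + 28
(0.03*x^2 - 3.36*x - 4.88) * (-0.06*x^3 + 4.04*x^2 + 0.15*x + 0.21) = -0.0018*x^5 + 0.3228*x^4 - 13.2771*x^3 - 20.2129*x^2 - 1.4376*x - 1.0248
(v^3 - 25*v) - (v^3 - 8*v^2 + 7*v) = 8*v^2 - 32*v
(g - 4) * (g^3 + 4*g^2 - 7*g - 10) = g^4 - 23*g^2 + 18*g + 40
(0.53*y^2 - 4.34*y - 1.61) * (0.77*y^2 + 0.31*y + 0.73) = 0.4081*y^4 - 3.1775*y^3 - 2.1982*y^2 - 3.6673*y - 1.1753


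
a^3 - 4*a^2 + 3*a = a*(a - 3)*(a - 1)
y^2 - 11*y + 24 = (y - 8)*(y - 3)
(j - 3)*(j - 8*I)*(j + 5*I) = j^3 - 3*j^2 - 3*I*j^2 + 40*j + 9*I*j - 120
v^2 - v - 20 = (v - 5)*(v + 4)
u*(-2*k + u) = -2*k*u + u^2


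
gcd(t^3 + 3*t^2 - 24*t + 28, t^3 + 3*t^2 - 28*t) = t + 7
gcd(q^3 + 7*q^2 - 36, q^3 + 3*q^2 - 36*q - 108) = q^2 + 9*q + 18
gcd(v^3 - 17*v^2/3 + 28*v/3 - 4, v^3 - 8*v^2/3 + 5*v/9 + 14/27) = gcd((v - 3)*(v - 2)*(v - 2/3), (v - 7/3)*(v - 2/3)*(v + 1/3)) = v - 2/3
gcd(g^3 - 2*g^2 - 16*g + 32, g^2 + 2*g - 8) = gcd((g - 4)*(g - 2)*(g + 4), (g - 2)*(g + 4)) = g^2 + 2*g - 8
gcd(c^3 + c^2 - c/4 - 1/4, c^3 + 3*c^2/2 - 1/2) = c^2 + c/2 - 1/2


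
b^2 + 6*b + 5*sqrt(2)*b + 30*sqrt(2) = (b + 6)*(b + 5*sqrt(2))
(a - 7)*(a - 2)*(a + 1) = a^3 - 8*a^2 + 5*a + 14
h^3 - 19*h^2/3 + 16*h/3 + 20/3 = (h - 5)*(h - 2)*(h + 2/3)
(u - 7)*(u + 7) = u^2 - 49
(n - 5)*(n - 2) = n^2 - 7*n + 10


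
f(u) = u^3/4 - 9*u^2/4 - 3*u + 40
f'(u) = 3*u^2/4 - 9*u/2 - 3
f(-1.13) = 40.16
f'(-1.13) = 3.04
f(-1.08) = 40.30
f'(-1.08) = 2.73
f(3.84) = 9.46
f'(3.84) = -9.22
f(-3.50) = 12.22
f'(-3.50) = 21.94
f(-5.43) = -50.08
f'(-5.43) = 43.55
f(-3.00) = 22.00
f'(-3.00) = 17.25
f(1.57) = 30.71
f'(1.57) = -8.22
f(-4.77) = -24.02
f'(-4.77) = 35.53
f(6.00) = -5.00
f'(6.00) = -3.00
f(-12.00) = -680.00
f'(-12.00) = 159.00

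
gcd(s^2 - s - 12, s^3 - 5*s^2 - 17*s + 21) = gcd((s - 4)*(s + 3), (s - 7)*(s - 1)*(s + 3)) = s + 3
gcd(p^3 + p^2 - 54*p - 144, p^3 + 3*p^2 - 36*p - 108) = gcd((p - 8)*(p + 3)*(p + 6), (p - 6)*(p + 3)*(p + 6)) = p^2 + 9*p + 18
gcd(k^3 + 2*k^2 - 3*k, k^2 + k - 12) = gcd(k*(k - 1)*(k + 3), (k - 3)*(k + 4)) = 1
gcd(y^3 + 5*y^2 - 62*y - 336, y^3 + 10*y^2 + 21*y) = y + 7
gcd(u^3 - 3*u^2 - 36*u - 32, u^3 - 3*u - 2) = u + 1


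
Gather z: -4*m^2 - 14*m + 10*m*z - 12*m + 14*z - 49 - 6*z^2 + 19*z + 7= -4*m^2 - 26*m - 6*z^2 + z*(10*m + 33) - 42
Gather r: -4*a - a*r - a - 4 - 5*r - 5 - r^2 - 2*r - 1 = -5*a - r^2 + r*(-a - 7) - 10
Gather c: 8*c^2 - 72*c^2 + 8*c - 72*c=-64*c^2 - 64*c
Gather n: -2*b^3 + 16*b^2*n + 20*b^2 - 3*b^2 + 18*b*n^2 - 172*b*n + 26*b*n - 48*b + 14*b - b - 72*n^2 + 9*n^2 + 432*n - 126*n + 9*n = -2*b^3 + 17*b^2 - 35*b + n^2*(18*b - 63) + n*(16*b^2 - 146*b + 315)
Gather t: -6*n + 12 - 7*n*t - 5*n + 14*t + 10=-11*n + t*(14 - 7*n) + 22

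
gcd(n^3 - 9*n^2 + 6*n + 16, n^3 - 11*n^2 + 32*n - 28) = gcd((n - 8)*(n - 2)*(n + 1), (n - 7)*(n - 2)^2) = n - 2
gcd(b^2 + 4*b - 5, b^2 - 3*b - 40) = b + 5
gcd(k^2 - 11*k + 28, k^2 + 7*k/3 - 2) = 1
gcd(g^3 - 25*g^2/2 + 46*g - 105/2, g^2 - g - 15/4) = g - 5/2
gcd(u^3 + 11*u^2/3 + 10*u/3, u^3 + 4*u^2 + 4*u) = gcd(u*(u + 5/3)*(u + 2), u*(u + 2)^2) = u^2 + 2*u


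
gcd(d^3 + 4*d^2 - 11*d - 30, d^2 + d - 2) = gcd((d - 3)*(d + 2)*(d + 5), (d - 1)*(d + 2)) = d + 2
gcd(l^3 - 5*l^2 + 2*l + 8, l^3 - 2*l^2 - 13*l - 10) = l + 1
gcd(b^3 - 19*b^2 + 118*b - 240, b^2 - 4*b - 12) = b - 6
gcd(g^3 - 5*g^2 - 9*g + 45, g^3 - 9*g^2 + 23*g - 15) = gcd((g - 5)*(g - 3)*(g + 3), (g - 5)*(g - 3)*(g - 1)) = g^2 - 8*g + 15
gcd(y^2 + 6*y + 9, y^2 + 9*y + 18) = y + 3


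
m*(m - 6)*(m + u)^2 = m^4 + 2*m^3*u - 6*m^3 + m^2*u^2 - 12*m^2*u - 6*m*u^2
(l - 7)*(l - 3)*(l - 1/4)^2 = l^4 - 21*l^3/2 + 417*l^2/16 - 89*l/8 + 21/16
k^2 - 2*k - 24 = (k - 6)*(k + 4)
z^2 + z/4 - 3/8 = (z - 1/2)*(z + 3/4)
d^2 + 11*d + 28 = (d + 4)*(d + 7)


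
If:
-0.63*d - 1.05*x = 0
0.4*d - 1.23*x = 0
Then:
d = 0.00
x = 0.00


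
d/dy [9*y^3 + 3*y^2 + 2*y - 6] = 27*y^2 + 6*y + 2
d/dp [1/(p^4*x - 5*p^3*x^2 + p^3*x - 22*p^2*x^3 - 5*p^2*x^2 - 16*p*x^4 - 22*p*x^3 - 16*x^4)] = (-4*p^3 + 15*p^2*x - 3*p^2 + 44*p*x^2 + 10*p*x + 16*x^3 + 22*x^2)/(x*(-p^4 + 5*p^3*x - p^3 + 22*p^2*x^2 + 5*p^2*x + 16*p*x^3 + 22*p*x^2 + 16*x^3)^2)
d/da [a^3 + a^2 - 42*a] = 3*a^2 + 2*a - 42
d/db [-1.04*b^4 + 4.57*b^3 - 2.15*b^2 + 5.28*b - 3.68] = -4.16*b^3 + 13.71*b^2 - 4.3*b + 5.28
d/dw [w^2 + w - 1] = 2*w + 1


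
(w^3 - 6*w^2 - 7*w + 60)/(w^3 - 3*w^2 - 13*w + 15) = (w - 4)/(w - 1)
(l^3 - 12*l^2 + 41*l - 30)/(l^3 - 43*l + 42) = (l - 5)/(l + 7)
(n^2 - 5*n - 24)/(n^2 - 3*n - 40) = (n + 3)/(n + 5)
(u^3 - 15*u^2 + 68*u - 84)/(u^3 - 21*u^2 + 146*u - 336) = (u - 2)/(u - 8)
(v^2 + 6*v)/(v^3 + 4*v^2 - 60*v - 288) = v/(v^2 - 2*v - 48)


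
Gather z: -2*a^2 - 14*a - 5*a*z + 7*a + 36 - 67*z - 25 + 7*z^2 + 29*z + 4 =-2*a^2 - 7*a + 7*z^2 + z*(-5*a - 38) + 15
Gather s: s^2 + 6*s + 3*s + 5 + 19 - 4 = s^2 + 9*s + 20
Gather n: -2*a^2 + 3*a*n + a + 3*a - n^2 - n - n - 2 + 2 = -2*a^2 + 4*a - n^2 + n*(3*a - 2)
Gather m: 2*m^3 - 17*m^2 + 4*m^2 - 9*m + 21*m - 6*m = 2*m^3 - 13*m^2 + 6*m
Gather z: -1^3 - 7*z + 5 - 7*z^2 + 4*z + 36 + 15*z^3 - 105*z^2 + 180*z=15*z^3 - 112*z^2 + 177*z + 40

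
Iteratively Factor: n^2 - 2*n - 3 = (n - 3)*(n + 1)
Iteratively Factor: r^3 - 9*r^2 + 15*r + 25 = (r - 5)*(r^2 - 4*r - 5) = (r - 5)^2*(r + 1)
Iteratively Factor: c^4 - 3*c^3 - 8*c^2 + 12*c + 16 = (c + 2)*(c^3 - 5*c^2 + 2*c + 8) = (c - 4)*(c + 2)*(c^2 - c - 2) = (c - 4)*(c - 2)*(c + 2)*(c + 1)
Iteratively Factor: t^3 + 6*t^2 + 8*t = (t)*(t^2 + 6*t + 8) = t*(t + 4)*(t + 2)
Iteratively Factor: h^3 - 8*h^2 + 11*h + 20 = (h + 1)*(h^2 - 9*h + 20) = (h - 4)*(h + 1)*(h - 5)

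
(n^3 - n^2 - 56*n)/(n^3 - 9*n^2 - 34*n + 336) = n*(n + 7)/(n^2 - n - 42)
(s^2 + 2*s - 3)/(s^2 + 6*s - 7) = (s + 3)/(s + 7)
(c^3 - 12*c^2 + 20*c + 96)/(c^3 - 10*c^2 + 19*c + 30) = (c^2 - 6*c - 16)/(c^2 - 4*c - 5)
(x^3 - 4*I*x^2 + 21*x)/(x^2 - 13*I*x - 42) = x*(x + 3*I)/(x - 6*I)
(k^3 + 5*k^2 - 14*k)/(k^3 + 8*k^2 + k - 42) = k/(k + 3)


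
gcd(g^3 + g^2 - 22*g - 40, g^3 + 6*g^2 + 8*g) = g^2 + 6*g + 8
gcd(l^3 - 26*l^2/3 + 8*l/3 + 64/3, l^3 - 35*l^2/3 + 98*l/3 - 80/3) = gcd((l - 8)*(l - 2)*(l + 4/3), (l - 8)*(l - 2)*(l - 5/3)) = l^2 - 10*l + 16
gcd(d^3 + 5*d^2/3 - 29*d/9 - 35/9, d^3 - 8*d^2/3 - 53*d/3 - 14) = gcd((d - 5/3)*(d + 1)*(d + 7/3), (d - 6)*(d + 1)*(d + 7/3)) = d^2 + 10*d/3 + 7/3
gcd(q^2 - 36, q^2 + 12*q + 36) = q + 6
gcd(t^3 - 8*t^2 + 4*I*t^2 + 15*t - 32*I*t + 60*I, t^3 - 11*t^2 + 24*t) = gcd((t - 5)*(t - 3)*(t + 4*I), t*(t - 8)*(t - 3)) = t - 3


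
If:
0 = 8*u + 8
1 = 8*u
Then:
No Solution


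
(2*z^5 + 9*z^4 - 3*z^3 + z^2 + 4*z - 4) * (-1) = -2*z^5 - 9*z^4 + 3*z^3 - z^2 - 4*z + 4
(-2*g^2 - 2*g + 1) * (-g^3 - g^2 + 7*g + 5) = 2*g^5 + 4*g^4 - 13*g^3 - 25*g^2 - 3*g + 5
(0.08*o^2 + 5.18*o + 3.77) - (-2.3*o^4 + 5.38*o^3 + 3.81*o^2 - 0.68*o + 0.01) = 2.3*o^4 - 5.38*o^3 - 3.73*o^2 + 5.86*o + 3.76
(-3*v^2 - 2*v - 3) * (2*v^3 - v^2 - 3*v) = -6*v^5 - v^4 + 5*v^3 + 9*v^2 + 9*v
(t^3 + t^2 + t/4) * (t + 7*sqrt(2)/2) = t^4 + t^3 + 7*sqrt(2)*t^3/2 + t^2/4 + 7*sqrt(2)*t^2/2 + 7*sqrt(2)*t/8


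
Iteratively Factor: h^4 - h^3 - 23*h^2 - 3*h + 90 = (h - 2)*(h^3 + h^2 - 21*h - 45) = (h - 2)*(h + 3)*(h^2 - 2*h - 15) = (h - 5)*(h - 2)*(h + 3)*(h + 3)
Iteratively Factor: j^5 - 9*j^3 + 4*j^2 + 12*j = (j)*(j^4 - 9*j^2 + 4*j + 12) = j*(j - 2)*(j^3 + 2*j^2 - 5*j - 6) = j*(j - 2)*(j + 3)*(j^2 - j - 2) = j*(j - 2)*(j + 1)*(j + 3)*(j - 2)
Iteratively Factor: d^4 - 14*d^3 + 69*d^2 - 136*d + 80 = (d - 4)*(d^3 - 10*d^2 + 29*d - 20) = (d - 5)*(d - 4)*(d^2 - 5*d + 4) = (d - 5)*(d - 4)*(d - 1)*(d - 4)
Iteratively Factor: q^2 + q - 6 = (q + 3)*(q - 2)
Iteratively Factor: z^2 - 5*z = (z - 5)*(z)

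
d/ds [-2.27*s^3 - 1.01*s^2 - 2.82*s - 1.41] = -6.81*s^2 - 2.02*s - 2.82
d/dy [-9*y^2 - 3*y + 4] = -18*y - 3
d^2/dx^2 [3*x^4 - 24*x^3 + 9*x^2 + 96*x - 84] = 36*x^2 - 144*x + 18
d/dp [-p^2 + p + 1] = 1 - 2*p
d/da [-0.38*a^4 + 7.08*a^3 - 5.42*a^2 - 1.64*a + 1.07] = -1.52*a^3 + 21.24*a^2 - 10.84*a - 1.64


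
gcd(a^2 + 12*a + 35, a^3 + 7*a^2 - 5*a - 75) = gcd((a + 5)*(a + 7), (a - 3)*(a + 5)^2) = a + 5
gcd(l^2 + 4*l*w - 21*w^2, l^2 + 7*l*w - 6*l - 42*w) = l + 7*w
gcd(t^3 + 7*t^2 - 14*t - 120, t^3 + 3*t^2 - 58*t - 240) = t^2 + 11*t + 30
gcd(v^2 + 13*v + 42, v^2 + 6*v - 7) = v + 7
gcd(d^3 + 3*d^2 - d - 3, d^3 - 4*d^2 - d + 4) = d^2 - 1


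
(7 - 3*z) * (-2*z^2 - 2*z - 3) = 6*z^3 - 8*z^2 - 5*z - 21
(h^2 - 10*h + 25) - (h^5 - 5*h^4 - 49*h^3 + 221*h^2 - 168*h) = -h^5 + 5*h^4 + 49*h^3 - 220*h^2 + 158*h + 25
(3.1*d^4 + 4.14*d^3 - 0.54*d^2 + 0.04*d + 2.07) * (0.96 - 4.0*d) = -12.4*d^5 - 13.584*d^4 + 6.1344*d^3 - 0.6784*d^2 - 8.2416*d + 1.9872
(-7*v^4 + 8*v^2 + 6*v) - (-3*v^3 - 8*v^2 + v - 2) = -7*v^4 + 3*v^3 + 16*v^2 + 5*v + 2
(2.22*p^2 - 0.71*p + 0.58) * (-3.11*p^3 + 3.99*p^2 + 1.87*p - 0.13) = -6.9042*p^5 + 11.0659*p^4 - 0.485299999999999*p^3 + 0.6979*p^2 + 1.1769*p - 0.0754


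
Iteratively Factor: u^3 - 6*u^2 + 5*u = (u)*(u^2 - 6*u + 5) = u*(u - 5)*(u - 1)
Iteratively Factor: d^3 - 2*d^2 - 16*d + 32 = (d - 4)*(d^2 + 2*d - 8) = (d - 4)*(d - 2)*(d + 4)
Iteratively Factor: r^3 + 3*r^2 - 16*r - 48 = (r - 4)*(r^2 + 7*r + 12) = (r - 4)*(r + 4)*(r + 3)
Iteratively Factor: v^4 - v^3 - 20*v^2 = (v - 5)*(v^3 + 4*v^2) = v*(v - 5)*(v^2 + 4*v) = v^2*(v - 5)*(v + 4)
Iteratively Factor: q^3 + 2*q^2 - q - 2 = (q + 2)*(q^2 - 1) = (q + 1)*(q + 2)*(q - 1)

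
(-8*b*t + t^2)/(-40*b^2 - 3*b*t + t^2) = t/(5*b + t)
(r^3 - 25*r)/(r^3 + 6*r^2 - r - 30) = r*(r - 5)/(r^2 + r - 6)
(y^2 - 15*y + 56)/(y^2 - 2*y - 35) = (y - 8)/(y + 5)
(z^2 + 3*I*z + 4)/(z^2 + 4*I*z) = (z - I)/z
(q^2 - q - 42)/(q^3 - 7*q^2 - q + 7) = (q + 6)/(q^2 - 1)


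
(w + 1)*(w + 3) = w^2 + 4*w + 3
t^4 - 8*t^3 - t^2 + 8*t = t*(t - 8)*(t - 1)*(t + 1)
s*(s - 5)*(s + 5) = s^3 - 25*s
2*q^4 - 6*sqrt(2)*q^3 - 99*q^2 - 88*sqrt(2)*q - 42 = (q - 7*sqrt(2))*(q + 3*sqrt(2))*(sqrt(2)*q + 1)^2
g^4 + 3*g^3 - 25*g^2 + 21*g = g*(g - 3)*(g - 1)*(g + 7)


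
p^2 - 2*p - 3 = (p - 3)*(p + 1)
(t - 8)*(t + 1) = t^2 - 7*t - 8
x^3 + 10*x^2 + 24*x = x*(x + 4)*(x + 6)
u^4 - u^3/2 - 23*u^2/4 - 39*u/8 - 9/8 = (u - 3)*(u + 1/2)^2*(u + 3/2)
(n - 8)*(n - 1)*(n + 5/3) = n^3 - 22*n^2/3 - 7*n + 40/3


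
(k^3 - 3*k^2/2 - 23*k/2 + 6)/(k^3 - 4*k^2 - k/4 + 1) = 2*(k + 3)/(2*k + 1)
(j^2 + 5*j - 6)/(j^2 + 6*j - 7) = (j + 6)/(j + 7)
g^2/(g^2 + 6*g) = g/(g + 6)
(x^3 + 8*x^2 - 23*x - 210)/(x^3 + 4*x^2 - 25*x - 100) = (x^2 + 13*x + 42)/(x^2 + 9*x + 20)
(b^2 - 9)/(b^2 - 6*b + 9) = (b + 3)/(b - 3)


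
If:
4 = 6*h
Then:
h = 2/3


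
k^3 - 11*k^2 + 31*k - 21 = (k - 7)*(k - 3)*(k - 1)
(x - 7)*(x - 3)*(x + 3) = x^3 - 7*x^2 - 9*x + 63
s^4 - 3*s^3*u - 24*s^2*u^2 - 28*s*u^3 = s*(s - 7*u)*(s + 2*u)^2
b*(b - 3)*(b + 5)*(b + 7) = b^4 + 9*b^3 - b^2 - 105*b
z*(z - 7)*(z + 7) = z^3 - 49*z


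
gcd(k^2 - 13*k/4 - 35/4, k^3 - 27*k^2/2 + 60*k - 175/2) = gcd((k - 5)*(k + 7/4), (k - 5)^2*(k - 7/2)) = k - 5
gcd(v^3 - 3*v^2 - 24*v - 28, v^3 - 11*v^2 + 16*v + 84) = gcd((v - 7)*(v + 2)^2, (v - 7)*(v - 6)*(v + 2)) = v^2 - 5*v - 14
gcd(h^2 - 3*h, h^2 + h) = h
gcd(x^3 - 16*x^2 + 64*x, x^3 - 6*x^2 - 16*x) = x^2 - 8*x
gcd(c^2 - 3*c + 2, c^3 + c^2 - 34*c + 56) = c - 2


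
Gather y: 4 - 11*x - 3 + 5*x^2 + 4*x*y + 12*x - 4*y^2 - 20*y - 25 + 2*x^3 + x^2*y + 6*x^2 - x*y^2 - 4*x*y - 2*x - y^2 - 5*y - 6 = 2*x^3 + 11*x^2 - x + y^2*(-x - 5) + y*(x^2 - 25) - 30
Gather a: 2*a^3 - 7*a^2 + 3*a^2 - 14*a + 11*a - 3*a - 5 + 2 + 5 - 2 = 2*a^3 - 4*a^2 - 6*a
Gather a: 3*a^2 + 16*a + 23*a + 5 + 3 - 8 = 3*a^2 + 39*a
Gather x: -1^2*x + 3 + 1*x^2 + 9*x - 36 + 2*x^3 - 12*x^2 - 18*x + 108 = 2*x^3 - 11*x^2 - 10*x + 75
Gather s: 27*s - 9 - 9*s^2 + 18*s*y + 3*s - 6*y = -9*s^2 + s*(18*y + 30) - 6*y - 9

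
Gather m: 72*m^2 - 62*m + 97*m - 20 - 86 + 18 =72*m^2 + 35*m - 88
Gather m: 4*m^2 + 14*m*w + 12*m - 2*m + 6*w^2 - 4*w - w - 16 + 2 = 4*m^2 + m*(14*w + 10) + 6*w^2 - 5*w - 14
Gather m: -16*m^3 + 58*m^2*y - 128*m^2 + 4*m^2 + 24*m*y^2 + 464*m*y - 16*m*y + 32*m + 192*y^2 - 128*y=-16*m^3 + m^2*(58*y - 124) + m*(24*y^2 + 448*y + 32) + 192*y^2 - 128*y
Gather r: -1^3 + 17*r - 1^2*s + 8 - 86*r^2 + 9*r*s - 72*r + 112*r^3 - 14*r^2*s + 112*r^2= 112*r^3 + r^2*(26 - 14*s) + r*(9*s - 55) - s + 7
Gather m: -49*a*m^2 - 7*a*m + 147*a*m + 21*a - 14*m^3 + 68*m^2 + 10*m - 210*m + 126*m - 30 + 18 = 21*a - 14*m^3 + m^2*(68 - 49*a) + m*(140*a - 74) - 12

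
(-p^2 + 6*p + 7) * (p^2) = -p^4 + 6*p^3 + 7*p^2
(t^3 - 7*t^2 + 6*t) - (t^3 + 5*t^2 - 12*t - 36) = -12*t^2 + 18*t + 36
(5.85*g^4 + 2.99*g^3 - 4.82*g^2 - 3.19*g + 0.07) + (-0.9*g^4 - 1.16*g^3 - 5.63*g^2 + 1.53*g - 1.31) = 4.95*g^4 + 1.83*g^3 - 10.45*g^2 - 1.66*g - 1.24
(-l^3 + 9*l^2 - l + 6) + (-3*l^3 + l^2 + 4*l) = -4*l^3 + 10*l^2 + 3*l + 6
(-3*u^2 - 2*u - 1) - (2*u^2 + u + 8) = -5*u^2 - 3*u - 9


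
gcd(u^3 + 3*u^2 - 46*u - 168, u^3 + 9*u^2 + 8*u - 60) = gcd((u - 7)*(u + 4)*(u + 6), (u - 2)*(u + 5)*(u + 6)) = u + 6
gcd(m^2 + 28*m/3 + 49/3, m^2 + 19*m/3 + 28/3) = m + 7/3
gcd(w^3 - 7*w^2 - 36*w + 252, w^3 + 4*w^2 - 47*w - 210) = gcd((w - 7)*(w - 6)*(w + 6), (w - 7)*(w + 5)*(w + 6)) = w^2 - w - 42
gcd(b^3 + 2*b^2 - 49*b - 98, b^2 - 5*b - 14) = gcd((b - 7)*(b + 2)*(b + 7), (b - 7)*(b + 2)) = b^2 - 5*b - 14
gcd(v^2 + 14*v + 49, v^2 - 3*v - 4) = 1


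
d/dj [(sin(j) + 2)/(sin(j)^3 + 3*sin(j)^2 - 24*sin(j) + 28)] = (-13*sin(j) + cos(2*j) - 39)*cos(j)/((sin(j) - 2)^3*(sin(j) + 7)^2)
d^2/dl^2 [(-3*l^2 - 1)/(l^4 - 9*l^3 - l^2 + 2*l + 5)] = 2*(-9*l^8 + 81*l^7 - 256*l^6 + 171*l^5 - 459*l^4 - 1027*l^3 + 36*l^2 - 129*l - 84)/(l^12 - 27*l^11 + 240*l^10 - 669*l^9 - 333*l^8 + 177*l^7 + 1304*l^6 + 228*l^5 - 462*l^4 - 727*l^3 - 15*l^2 + 150*l + 125)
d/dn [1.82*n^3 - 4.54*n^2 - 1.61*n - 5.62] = 5.46*n^2 - 9.08*n - 1.61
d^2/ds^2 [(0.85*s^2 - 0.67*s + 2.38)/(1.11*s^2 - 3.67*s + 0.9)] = (5.274276*s^3 + 12.499488*s^2 - 54.156456*s + 56.307704)/(1.367631*s^6 - 13.565421*s^5 + 48.178107*s^4 - 71.428843*s^3 + 39.06333*s^2 - 8.9181*s + 0.729)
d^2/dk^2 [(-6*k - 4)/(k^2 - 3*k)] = 12*(-k^3 - 2*k^2 + 6*k - 6)/(k^3*(k^3 - 9*k^2 + 27*k - 27))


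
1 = 1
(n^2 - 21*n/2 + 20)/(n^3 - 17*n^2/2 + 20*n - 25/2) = (n - 8)/(n^2 - 6*n + 5)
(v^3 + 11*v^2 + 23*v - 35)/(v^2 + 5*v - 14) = (v^2 + 4*v - 5)/(v - 2)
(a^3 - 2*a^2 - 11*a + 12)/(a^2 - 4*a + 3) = (a^2 - a - 12)/(a - 3)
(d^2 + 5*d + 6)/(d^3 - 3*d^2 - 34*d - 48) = 1/(d - 8)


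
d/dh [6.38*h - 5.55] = 6.38000000000000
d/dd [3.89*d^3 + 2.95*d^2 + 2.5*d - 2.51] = 11.67*d^2 + 5.9*d + 2.5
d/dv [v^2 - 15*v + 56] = 2*v - 15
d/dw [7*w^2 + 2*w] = 14*w + 2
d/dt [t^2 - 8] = 2*t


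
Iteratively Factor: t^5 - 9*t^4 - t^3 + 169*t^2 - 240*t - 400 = (t - 5)*(t^4 - 4*t^3 - 21*t^2 + 64*t + 80) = (t - 5)*(t + 1)*(t^3 - 5*t^2 - 16*t + 80) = (t - 5)*(t + 1)*(t + 4)*(t^2 - 9*t + 20) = (t - 5)*(t - 4)*(t + 1)*(t + 4)*(t - 5)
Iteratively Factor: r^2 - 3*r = (r)*(r - 3)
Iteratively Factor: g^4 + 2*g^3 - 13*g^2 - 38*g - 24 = (g - 4)*(g^3 + 6*g^2 + 11*g + 6) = (g - 4)*(g + 1)*(g^2 + 5*g + 6) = (g - 4)*(g + 1)*(g + 3)*(g + 2)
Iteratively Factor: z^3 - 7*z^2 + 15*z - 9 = (z - 1)*(z^2 - 6*z + 9) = (z - 3)*(z - 1)*(z - 3)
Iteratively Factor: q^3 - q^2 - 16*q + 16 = (q - 4)*(q^2 + 3*q - 4) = (q - 4)*(q - 1)*(q + 4)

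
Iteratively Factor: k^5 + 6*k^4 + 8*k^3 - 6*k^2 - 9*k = (k - 1)*(k^4 + 7*k^3 + 15*k^2 + 9*k) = (k - 1)*(k + 3)*(k^3 + 4*k^2 + 3*k) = (k - 1)*(k + 3)^2*(k^2 + k) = k*(k - 1)*(k + 3)^2*(k + 1)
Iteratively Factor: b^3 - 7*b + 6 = (b - 2)*(b^2 + 2*b - 3) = (b - 2)*(b - 1)*(b + 3)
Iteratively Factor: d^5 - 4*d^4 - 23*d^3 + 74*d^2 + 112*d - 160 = (d + 4)*(d^4 - 8*d^3 + 9*d^2 + 38*d - 40) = (d - 1)*(d + 4)*(d^3 - 7*d^2 + 2*d + 40) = (d - 1)*(d + 2)*(d + 4)*(d^2 - 9*d + 20) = (d - 5)*(d - 1)*(d + 2)*(d + 4)*(d - 4)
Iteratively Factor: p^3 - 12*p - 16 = (p + 2)*(p^2 - 2*p - 8) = (p - 4)*(p + 2)*(p + 2)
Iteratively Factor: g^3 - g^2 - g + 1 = (g + 1)*(g^2 - 2*g + 1) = (g - 1)*(g + 1)*(g - 1)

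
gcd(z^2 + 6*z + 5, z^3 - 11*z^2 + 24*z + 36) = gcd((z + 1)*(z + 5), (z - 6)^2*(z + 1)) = z + 1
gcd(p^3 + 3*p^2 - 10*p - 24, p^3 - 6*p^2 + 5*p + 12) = p - 3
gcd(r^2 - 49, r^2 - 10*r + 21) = r - 7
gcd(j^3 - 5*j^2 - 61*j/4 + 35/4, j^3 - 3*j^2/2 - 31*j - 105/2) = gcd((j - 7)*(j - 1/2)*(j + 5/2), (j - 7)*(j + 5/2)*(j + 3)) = j^2 - 9*j/2 - 35/2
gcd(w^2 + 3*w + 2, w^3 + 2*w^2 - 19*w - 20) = w + 1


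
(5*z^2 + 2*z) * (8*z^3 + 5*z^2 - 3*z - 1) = 40*z^5 + 41*z^4 - 5*z^3 - 11*z^2 - 2*z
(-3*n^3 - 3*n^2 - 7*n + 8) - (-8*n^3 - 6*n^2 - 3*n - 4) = 5*n^3 + 3*n^2 - 4*n + 12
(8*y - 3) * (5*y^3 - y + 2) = 40*y^4 - 15*y^3 - 8*y^2 + 19*y - 6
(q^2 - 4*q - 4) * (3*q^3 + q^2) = 3*q^5 - 11*q^4 - 16*q^3 - 4*q^2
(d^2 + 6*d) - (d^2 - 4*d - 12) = 10*d + 12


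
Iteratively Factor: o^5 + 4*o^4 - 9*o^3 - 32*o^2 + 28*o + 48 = (o + 3)*(o^4 + o^3 - 12*o^2 + 4*o + 16) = (o - 2)*(o + 3)*(o^3 + 3*o^2 - 6*o - 8) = (o - 2)^2*(o + 3)*(o^2 + 5*o + 4) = (o - 2)^2*(o + 1)*(o + 3)*(o + 4)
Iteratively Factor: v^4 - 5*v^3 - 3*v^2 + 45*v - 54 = (v + 3)*(v^3 - 8*v^2 + 21*v - 18) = (v - 2)*(v + 3)*(v^2 - 6*v + 9) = (v - 3)*(v - 2)*(v + 3)*(v - 3)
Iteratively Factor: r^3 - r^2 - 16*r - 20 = (r + 2)*(r^2 - 3*r - 10) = (r + 2)^2*(r - 5)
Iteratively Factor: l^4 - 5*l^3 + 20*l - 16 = (l + 2)*(l^3 - 7*l^2 + 14*l - 8) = (l - 4)*(l + 2)*(l^2 - 3*l + 2) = (l - 4)*(l - 1)*(l + 2)*(l - 2)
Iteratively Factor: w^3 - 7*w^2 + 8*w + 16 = (w + 1)*(w^2 - 8*w + 16) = (w - 4)*(w + 1)*(w - 4)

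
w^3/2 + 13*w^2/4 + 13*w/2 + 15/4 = (w/2 + 1/2)*(w + 5/2)*(w + 3)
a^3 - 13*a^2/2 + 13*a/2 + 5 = (a - 5)*(a - 2)*(a + 1/2)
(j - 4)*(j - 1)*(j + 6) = j^3 + j^2 - 26*j + 24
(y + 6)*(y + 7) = y^2 + 13*y + 42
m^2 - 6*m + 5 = (m - 5)*(m - 1)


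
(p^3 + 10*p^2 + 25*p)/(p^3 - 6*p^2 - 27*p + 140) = p*(p + 5)/(p^2 - 11*p + 28)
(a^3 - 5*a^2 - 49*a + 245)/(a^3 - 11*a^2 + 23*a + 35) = (a + 7)/(a + 1)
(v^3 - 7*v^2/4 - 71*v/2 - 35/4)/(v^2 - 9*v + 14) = (4*v^2 + 21*v + 5)/(4*(v - 2))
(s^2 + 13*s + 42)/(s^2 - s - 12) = (s^2 + 13*s + 42)/(s^2 - s - 12)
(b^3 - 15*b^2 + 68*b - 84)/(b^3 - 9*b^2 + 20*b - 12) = (b - 7)/(b - 1)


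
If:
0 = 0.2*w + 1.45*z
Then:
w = -7.25*z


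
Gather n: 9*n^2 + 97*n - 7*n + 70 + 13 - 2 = 9*n^2 + 90*n + 81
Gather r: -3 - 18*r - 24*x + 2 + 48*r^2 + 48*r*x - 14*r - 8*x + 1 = 48*r^2 + r*(48*x - 32) - 32*x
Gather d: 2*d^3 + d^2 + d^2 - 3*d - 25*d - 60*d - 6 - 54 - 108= 2*d^3 + 2*d^2 - 88*d - 168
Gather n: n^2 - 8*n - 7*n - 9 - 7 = n^2 - 15*n - 16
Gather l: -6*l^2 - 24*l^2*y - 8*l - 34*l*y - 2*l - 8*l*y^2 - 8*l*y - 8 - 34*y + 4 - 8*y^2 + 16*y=l^2*(-24*y - 6) + l*(-8*y^2 - 42*y - 10) - 8*y^2 - 18*y - 4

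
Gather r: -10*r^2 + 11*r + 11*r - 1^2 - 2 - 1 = -10*r^2 + 22*r - 4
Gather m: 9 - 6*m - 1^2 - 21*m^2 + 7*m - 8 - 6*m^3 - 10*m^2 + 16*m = -6*m^3 - 31*m^2 + 17*m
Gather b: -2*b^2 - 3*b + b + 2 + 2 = -2*b^2 - 2*b + 4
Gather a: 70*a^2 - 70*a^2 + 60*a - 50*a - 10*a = 0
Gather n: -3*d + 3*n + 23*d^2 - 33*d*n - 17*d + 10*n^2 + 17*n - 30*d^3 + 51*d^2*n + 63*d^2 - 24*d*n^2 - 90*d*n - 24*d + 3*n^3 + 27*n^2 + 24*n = -30*d^3 + 86*d^2 - 44*d + 3*n^3 + n^2*(37 - 24*d) + n*(51*d^2 - 123*d + 44)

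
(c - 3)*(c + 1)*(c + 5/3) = c^3 - c^2/3 - 19*c/3 - 5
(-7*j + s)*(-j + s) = 7*j^2 - 8*j*s + s^2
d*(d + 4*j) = d^2 + 4*d*j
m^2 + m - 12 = (m - 3)*(m + 4)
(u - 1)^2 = u^2 - 2*u + 1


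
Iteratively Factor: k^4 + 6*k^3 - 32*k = (k)*(k^3 + 6*k^2 - 32) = k*(k + 4)*(k^2 + 2*k - 8) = k*(k - 2)*(k + 4)*(k + 4)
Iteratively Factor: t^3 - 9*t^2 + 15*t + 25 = (t - 5)*(t^2 - 4*t - 5) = (t - 5)*(t + 1)*(t - 5)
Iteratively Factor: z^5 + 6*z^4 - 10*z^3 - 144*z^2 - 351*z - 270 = (z - 5)*(z^4 + 11*z^3 + 45*z^2 + 81*z + 54) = (z - 5)*(z + 3)*(z^3 + 8*z^2 + 21*z + 18) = (z - 5)*(z + 3)^2*(z^2 + 5*z + 6) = (z - 5)*(z + 3)^3*(z + 2)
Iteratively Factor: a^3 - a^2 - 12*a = (a)*(a^2 - a - 12) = a*(a - 4)*(a + 3)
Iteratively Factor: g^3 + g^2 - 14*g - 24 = (g + 3)*(g^2 - 2*g - 8) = (g + 2)*(g + 3)*(g - 4)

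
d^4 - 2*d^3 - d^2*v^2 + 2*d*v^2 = d*(d - 2)*(d - v)*(d + v)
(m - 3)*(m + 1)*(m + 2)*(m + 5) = m^4 + 5*m^3 - 7*m^2 - 41*m - 30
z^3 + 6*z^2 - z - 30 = (z - 2)*(z + 3)*(z + 5)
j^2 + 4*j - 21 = (j - 3)*(j + 7)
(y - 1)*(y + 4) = y^2 + 3*y - 4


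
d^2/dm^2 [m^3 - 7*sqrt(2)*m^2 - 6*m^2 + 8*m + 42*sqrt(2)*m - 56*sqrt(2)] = 6*m - 14*sqrt(2) - 12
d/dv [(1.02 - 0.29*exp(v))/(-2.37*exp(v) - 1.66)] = 2.8988*exp(v)/(2.37*exp(v) + 1.66)^2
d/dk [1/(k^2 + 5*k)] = (-2*k - 5)/(k^2*(k + 5)^2)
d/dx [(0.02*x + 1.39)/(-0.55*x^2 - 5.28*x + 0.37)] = (0.011*x^2 + 1.529*x + 7.3466)/(0.3025*x^4 + 5.808*x^3 + 27.4714*x^2 - 3.9072*x + 0.1369)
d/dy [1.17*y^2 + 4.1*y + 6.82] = 2.34*y + 4.1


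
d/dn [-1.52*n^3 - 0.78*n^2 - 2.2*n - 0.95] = -4.56*n^2 - 1.56*n - 2.2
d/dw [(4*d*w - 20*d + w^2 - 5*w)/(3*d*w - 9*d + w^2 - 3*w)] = (-(3*d + 2*w - 3)*(4*d*w - 20*d + w^2 - 5*w) + (4*d + 2*w - 5)*(3*d*w - 9*d + w^2 - 3*w))/(3*d*w - 9*d + w^2 - 3*w)^2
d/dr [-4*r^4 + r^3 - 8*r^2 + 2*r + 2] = -16*r^3 + 3*r^2 - 16*r + 2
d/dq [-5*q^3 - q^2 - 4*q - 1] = -15*q^2 - 2*q - 4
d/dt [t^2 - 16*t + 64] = 2*t - 16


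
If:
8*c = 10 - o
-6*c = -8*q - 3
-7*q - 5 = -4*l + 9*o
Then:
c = 4*q/3 + 1/2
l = 59/4 - 89*q/4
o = 6 - 32*q/3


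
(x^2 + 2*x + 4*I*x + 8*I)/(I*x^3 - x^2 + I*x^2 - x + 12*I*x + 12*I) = I*(-x - 2)/(x^2 + x*(1 - 3*I) - 3*I)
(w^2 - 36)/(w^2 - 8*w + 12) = (w + 6)/(w - 2)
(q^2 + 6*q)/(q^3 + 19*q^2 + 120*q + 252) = q/(q^2 + 13*q + 42)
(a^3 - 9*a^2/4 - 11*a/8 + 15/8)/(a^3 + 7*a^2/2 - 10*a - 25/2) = (a - 3/4)/(a + 5)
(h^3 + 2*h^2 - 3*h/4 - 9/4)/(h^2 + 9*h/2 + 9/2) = (2*h^2 + h - 3)/(2*(h + 3))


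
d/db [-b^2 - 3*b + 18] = -2*b - 3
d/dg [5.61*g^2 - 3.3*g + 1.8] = 11.22*g - 3.3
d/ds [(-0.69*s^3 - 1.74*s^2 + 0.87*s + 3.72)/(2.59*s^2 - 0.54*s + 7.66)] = (-1.7871*s^4 + 0.7452*s^3 - 17.1699*s^2 - 45.9264*s + 8.673)/(6.7081*s^4 - 2.7972*s^3 + 39.9704*s^2 - 8.2728*s + 58.6756)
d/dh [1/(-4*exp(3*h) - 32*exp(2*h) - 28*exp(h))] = (3*exp(2*h) + 16*exp(h) + 7)*exp(-h)/(4*(exp(2*h) + 8*exp(h) + 7)^2)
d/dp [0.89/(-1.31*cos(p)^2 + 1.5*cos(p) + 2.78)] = (1.335 - 2.3318*cos(p))*sin(p)/(-1.31*cos(p)^2 + 1.5*cos(p) + 2.78)^2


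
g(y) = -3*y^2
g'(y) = -6*y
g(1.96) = -11.52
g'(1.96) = -11.76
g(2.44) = -17.86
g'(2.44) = -14.64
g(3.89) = -45.40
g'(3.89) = -23.34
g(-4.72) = -66.84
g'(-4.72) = 28.32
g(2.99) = -26.82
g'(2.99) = -17.94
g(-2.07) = -12.85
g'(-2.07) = 12.42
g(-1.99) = -11.88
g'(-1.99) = 11.94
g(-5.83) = -101.97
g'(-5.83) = 34.98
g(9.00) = -243.00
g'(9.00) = -54.00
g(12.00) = -432.00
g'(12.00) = -72.00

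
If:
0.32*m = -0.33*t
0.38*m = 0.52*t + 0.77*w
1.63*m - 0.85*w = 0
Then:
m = 0.00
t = 0.00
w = 0.00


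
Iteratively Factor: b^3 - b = (b - 1)*(b^2 + b) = (b - 1)*(b + 1)*(b)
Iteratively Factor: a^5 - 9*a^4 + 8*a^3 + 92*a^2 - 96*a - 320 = (a - 4)*(a^4 - 5*a^3 - 12*a^2 + 44*a + 80) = (a - 4)*(a + 2)*(a^3 - 7*a^2 + 2*a + 40) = (a - 5)*(a - 4)*(a + 2)*(a^2 - 2*a - 8) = (a - 5)*(a - 4)*(a + 2)^2*(a - 4)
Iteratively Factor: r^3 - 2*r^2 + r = (r - 1)*(r^2 - r) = (r - 1)^2*(r)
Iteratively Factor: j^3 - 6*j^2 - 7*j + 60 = (j + 3)*(j^2 - 9*j + 20) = (j - 5)*(j + 3)*(j - 4)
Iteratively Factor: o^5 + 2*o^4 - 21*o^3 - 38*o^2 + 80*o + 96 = (o - 4)*(o^4 + 6*o^3 + 3*o^2 - 26*o - 24) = (o - 4)*(o + 3)*(o^3 + 3*o^2 - 6*o - 8) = (o - 4)*(o - 2)*(o + 3)*(o^2 + 5*o + 4) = (o - 4)*(o - 2)*(o + 1)*(o + 3)*(o + 4)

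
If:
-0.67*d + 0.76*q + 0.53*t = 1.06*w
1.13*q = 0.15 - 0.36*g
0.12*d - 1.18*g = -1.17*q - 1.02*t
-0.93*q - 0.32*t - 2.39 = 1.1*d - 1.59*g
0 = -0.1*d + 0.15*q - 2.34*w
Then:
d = 4.32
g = 5.04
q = -1.47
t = 7.01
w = -0.28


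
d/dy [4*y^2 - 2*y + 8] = 8*y - 2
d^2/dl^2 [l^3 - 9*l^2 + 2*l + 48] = 6*l - 18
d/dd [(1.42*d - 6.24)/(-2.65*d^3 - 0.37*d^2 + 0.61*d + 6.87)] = (7.526*d^3 - 49.0826*d^2 - 4.6176*d + 13.5618)/(7.0225*d^6 + 1.961*d^5 - 3.0961*d^4 - 36.8624*d^3 - 4.7117*d^2 + 8.3814*d + 47.1969)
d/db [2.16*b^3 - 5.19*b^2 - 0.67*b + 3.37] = 6.48*b^2 - 10.38*b - 0.67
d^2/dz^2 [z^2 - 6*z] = 2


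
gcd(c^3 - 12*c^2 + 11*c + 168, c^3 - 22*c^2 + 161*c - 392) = c^2 - 15*c + 56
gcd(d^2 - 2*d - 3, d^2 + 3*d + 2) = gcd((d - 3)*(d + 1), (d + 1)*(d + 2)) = d + 1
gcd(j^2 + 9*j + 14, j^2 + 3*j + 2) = j + 2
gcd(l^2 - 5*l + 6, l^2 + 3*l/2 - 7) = l - 2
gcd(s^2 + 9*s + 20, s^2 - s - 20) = s + 4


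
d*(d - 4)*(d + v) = d^3 + d^2*v - 4*d^2 - 4*d*v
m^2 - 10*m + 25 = (m - 5)^2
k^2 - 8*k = k*(k - 8)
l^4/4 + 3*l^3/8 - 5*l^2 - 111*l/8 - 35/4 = (l/4 + 1/2)*(l - 5)*(l + 1)*(l + 7/2)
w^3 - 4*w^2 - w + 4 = (w - 4)*(w - 1)*(w + 1)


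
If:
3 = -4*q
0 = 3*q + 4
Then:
No Solution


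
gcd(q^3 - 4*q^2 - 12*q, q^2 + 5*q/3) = q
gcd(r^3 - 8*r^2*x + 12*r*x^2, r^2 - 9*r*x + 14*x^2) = -r + 2*x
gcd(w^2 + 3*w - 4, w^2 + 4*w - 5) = w - 1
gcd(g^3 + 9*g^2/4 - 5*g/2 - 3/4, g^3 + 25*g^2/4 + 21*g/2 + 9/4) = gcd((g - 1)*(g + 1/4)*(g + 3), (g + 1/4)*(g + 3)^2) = g^2 + 13*g/4 + 3/4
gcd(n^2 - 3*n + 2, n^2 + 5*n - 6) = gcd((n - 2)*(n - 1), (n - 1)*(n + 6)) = n - 1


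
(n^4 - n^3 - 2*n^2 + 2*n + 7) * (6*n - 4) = 6*n^5 - 10*n^4 - 8*n^3 + 20*n^2 + 34*n - 28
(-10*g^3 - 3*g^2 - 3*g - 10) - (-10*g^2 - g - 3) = -10*g^3 + 7*g^2 - 2*g - 7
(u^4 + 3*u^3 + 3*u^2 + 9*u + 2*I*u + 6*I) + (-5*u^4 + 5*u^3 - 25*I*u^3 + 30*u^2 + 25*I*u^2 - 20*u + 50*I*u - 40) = -4*u^4 + 8*u^3 - 25*I*u^3 + 33*u^2 + 25*I*u^2 - 11*u + 52*I*u - 40 + 6*I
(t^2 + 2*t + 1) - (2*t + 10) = t^2 - 9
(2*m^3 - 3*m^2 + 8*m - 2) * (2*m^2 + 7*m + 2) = 4*m^5 + 8*m^4 - m^3 + 46*m^2 + 2*m - 4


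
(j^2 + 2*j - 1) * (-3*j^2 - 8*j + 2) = -3*j^4 - 14*j^3 - 11*j^2 + 12*j - 2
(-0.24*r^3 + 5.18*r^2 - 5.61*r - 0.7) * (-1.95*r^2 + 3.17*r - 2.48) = 0.468*r^5 - 10.8618*r^4 + 27.9553*r^3 - 29.2651*r^2 + 11.6938*r + 1.736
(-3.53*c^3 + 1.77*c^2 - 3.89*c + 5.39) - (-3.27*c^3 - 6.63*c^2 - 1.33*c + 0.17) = -0.26*c^3 + 8.4*c^2 - 2.56*c + 5.22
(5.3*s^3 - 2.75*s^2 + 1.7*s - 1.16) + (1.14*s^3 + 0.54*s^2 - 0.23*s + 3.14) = 6.44*s^3 - 2.21*s^2 + 1.47*s + 1.98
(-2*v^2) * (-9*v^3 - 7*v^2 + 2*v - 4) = 18*v^5 + 14*v^4 - 4*v^3 + 8*v^2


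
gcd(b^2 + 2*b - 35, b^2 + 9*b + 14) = b + 7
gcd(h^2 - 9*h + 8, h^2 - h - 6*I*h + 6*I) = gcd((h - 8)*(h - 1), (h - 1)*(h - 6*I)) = h - 1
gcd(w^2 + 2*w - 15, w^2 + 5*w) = w + 5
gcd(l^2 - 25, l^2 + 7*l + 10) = l + 5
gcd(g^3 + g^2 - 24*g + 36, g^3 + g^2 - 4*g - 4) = g - 2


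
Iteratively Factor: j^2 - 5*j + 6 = (j - 2)*(j - 3)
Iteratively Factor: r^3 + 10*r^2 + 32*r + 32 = (r + 2)*(r^2 + 8*r + 16) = (r + 2)*(r + 4)*(r + 4)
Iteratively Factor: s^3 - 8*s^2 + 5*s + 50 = (s - 5)*(s^2 - 3*s - 10) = (s - 5)^2*(s + 2)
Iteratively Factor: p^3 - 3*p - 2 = (p + 1)*(p^2 - p - 2) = (p + 1)^2*(p - 2)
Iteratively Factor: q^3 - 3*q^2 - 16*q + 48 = (q - 3)*(q^2 - 16) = (q - 4)*(q - 3)*(q + 4)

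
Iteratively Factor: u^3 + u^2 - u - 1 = (u + 1)*(u^2 - 1) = (u - 1)*(u + 1)*(u + 1)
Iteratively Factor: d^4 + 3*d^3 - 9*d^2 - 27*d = (d + 3)*(d^3 - 9*d) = d*(d + 3)*(d^2 - 9) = d*(d + 3)^2*(d - 3)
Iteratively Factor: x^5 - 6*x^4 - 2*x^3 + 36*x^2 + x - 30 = (x + 1)*(x^4 - 7*x^3 + 5*x^2 + 31*x - 30) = (x - 1)*(x + 1)*(x^3 - 6*x^2 - x + 30) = (x - 3)*(x - 1)*(x + 1)*(x^2 - 3*x - 10) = (x - 5)*(x - 3)*(x - 1)*(x + 1)*(x + 2)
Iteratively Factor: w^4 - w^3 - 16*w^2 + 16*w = (w - 4)*(w^3 + 3*w^2 - 4*w) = (w - 4)*(w + 4)*(w^2 - w) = w*(w - 4)*(w + 4)*(w - 1)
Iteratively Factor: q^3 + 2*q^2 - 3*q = (q)*(q^2 + 2*q - 3) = q*(q - 1)*(q + 3)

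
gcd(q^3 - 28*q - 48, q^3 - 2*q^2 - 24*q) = q^2 - 2*q - 24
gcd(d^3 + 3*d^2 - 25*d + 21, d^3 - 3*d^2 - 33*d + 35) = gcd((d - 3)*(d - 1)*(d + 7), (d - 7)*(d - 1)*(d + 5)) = d - 1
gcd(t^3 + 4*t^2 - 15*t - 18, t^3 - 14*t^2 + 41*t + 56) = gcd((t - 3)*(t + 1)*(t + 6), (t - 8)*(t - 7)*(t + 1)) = t + 1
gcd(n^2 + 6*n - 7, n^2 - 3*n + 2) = n - 1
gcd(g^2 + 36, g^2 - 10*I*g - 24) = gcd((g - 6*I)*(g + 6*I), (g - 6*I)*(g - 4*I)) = g - 6*I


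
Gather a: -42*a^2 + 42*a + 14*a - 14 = -42*a^2 + 56*a - 14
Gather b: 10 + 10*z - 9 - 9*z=z + 1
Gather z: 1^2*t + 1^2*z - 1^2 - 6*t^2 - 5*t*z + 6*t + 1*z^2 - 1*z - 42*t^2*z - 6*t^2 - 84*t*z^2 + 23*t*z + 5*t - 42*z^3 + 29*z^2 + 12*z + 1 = -12*t^2 + 12*t - 42*z^3 + z^2*(30 - 84*t) + z*(-42*t^2 + 18*t + 12)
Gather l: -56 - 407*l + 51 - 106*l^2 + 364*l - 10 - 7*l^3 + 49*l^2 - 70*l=-7*l^3 - 57*l^2 - 113*l - 15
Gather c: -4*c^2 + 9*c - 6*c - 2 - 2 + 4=-4*c^2 + 3*c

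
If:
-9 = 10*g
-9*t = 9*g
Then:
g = -9/10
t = 9/10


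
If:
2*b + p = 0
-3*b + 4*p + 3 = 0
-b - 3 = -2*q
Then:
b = 3/11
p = -6/11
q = 18/11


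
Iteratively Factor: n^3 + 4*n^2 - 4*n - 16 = (n - 2)*(n^2 + 6*n + 8) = (n - 2)*(n + 2)*(n + 4)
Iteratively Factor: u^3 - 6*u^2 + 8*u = (u - 4)*(u^2 - 2*u) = (u - 4)*(u - 2)*(u)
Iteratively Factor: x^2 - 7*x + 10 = (x - 2)*(x - 5)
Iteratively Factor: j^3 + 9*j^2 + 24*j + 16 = (j + 4)*(j^2 + 5*j + 4) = (j + 1)*(j + 4)*(j + 4)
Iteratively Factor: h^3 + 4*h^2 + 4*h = (h + 2)*(h^2 + 2*h) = (h + 2)^2*(h)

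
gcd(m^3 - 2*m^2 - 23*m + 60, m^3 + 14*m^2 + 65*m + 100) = m + 5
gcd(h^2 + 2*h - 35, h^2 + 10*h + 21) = h + 7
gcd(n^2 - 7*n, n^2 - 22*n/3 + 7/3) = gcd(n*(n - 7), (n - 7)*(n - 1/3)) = n - 7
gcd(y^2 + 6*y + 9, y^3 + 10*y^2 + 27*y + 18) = y + 3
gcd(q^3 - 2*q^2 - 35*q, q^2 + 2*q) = q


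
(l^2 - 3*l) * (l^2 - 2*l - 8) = l^4 - 5*l^3 - 2*l^2 + 24*l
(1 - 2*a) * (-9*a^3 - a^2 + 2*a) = 18*a^4 - 7*a^3 - 5*a^2 + 2*a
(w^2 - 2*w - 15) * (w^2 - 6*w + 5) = w^4 - 8*w^3 + 2*w^2 + 80*w - 75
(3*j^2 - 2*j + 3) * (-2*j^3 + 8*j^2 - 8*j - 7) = -6*j^5 + 28*j^4 - 46*j^3 + 19*j^2 - 10*j - 21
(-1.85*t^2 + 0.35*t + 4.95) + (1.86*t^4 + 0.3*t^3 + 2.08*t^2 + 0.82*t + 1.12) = 1.86*t^4 + 0.3*t^3 + 0.23*t^2 + 1.17*t + 6.07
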